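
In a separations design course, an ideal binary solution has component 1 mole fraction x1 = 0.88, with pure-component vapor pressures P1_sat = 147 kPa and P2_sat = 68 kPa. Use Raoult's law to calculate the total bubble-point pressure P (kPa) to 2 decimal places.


P = x1*P1_sat + x2*P2_sat
x2 = 1 - x1 = 1 - 0.88 = 0.12
P = 0.88*147 + 0.12*68
P = 129.36 + 8.16
P = 137.52 kPa


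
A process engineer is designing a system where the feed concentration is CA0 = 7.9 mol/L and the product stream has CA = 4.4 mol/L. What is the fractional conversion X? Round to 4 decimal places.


X = (CA0 - CA) / CA0
X = (7.9 - 4.4) / 7.9
X = 3.5 / 7.9
X = 0.4430


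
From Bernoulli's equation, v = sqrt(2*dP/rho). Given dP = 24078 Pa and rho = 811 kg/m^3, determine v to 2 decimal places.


v = sqrt(2*dP/rho)
v = sqrt(2*24078/811)
v = sqrt(59.378545)
v = 7.71 m/s


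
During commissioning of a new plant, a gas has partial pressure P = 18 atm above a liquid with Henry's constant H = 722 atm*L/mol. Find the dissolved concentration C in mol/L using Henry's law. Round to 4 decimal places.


C = P / H
C = 18 / 722
C = 0.0249 mol/L


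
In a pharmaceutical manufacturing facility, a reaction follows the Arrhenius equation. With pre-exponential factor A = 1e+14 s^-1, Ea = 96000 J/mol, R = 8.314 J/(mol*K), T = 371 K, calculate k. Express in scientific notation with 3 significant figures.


k = A * exp(-Ea/(R*T))
k = 1e+14 * exp(-96000 / (8.314 * 371))
k = 1e+14 * exp(-31.123419)
k = 3.04e+00


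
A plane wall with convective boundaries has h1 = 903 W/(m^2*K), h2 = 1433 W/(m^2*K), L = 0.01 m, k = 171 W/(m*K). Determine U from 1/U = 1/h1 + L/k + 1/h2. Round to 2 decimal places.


1/U = 1/h1 + L/k + 1/h2
1/U = 1/903 + 0.01/171 + 1/1433
1/U = 0.0011074197 + 5.84795e-05 + 0.0006978367
1/U = 0.0018637359
U = 536.56 W/(m^2*K)


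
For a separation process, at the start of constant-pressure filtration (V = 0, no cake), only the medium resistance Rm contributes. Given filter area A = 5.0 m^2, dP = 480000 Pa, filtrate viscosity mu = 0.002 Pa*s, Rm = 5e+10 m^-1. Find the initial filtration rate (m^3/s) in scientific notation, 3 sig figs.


rate = A * dP / (mu * Rm)
rate = 5.0 * 480000 / (0.002 * 5e+10)
rate = 2400000.0 / 1.000e+08
rate = 2.40e-02 m^3/s


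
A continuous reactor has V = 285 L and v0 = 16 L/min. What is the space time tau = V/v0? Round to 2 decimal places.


tau = V / v0
tau = 285 / 16
tau = 17.81 min


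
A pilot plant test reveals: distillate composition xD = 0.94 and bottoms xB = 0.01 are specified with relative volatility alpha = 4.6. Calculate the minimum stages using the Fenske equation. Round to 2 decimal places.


N_min = ln((xD*(1-xB))/(xB*(1-xD))) / ln(alpha)
Numerator inside ln: 0.9306 / 0.0006 = 1551.0
ln(1551.0) = 7.346655
ln(alpha) = ln(4.6) = 1.526056
N_min = 7.346655 / 1.526056 = 4.81


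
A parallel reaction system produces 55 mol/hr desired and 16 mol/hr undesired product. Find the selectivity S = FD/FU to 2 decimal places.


S = desired product rate / undesired product rate
S = 55 / 16
S = 3.44


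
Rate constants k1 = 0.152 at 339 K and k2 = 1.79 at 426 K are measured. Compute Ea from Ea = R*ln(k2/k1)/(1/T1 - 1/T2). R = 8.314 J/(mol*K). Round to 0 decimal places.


Ea = R * ln(k2/k1) / (1/T1 - 1/T2)
ln(k2/k1) = ln(1.79/0.152) = 2.4660904
1/T1 - 1/T2 = 1/339 - 1/426 = 0.000602434667
Ea = 8.314 * 2.4660904 / 0.000602434667
Ea = 34034 J/mol


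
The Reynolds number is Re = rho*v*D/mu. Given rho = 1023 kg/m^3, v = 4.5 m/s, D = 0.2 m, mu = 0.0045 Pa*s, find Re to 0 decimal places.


Re = rho * v * D / mu
Re = 1023 * 4.5 * 0.2 / 0.0045
Re = 920.7 / 0.0045
Re = 204600


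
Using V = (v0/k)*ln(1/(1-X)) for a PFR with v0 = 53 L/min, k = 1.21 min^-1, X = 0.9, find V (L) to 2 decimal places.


V = (v0/k) * ln(1/(1-X))
V = (53/1.21) * ln(1/(1-0.9))
V = 43.801653 * ln(10.0)
V = 43.801653 * 2.302585
V = 100.86 L


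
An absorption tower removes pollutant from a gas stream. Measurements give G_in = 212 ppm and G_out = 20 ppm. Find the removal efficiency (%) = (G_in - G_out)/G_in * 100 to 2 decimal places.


Efficiency = (G_in - G_out) / G_in * 100%
Efficiency = (212 - 20) / 212 * 100
Efficiency = 192 / 212 * 100
Efficiency = 90.57%


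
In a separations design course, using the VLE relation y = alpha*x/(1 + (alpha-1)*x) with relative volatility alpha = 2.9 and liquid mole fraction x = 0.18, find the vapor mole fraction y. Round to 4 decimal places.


y = alpha*x / (1 + (alpha-1)*x)
y = 2.9*0.18 / (1 + (2.9-1)*0.18)
y = 0.522 / (1 + 0.342)
y = 0.522 / 1.342
y = 0.3890


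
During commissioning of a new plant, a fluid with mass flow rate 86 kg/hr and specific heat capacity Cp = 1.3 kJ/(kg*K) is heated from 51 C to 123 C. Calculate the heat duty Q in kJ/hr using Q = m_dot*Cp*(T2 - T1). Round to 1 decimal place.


Q = m_dot * Cp * (T2 - T1)
Q = 86 * 1.3 * (123 - 51)
Q = 86 * 1.3 * 72
Q = 8049.6 kJ/hr


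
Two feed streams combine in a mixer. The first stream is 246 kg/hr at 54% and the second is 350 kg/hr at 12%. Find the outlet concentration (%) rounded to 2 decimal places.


Mass balance on solute: F1*x1 + F2*x2 = F3*x3
F3 = F1 + F2 = 246 + 350 = 596 kg/hr
x3 = (F1*x1 + F2*x2)/F3
x3 = (246*0.54 + 350*0.12) / 596
x3 = 29.34%


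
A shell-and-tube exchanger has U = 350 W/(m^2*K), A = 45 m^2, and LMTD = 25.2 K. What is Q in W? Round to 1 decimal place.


Q = U * A * LMTD
Q = 350 * 45 * 25.2
Q = 396900.0 W


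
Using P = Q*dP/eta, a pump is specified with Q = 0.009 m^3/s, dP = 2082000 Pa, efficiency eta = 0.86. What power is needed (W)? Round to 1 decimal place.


P = Q * dP / eta
P = 0.009 * 2082000 / 0.86
P = 18738.0 / 0.86
P = 21788.4 W


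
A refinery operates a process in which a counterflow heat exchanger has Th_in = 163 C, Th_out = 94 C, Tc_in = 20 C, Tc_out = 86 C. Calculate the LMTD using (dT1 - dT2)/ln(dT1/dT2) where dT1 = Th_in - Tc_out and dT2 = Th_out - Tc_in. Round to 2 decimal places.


dT1 = Th_in - Tc_out = 163 - 86 = 77
dT2 = Th_out - Tc_in = 94 - 20 = 74
LMTD = (dT1 - dT2) / ln(dT1/dT2)
LMTD = (77 - 74) / ln(77/74)
LMTD = 75.49 K


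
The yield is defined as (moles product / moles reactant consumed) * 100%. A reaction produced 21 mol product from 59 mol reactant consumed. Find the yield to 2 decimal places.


Yield = (moles product / moles consumed) * 100%
Yield = (21 / 59) * 100
Yield = 0.3559 * 100
Yield = 35.59%


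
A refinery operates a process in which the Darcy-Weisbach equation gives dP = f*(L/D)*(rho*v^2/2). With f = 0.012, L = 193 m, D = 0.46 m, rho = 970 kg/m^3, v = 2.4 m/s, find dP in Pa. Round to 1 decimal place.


dP = f * (L/D) * (rho*v^2/2)
dP = 0.012 * (193/0.46) * (970*2.4^2/2)
L/D = 419.56521739
rho*v^2/2 = 970*5.76/2 = 2793.6
dP = 0.012 * 419.56521739 * 2793.6
dP = 14065.2 Pa


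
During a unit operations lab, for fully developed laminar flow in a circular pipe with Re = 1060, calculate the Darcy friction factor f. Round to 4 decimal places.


f = 64 / Re
f = 64 / 1060
f = 0.0604


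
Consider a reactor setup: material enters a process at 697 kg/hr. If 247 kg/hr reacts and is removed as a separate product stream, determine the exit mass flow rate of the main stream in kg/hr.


Steady-state mass balance on the main outlet: F_out = F_in - F_removed
F_out = 697 - 247
F_out = 450 kg/hr


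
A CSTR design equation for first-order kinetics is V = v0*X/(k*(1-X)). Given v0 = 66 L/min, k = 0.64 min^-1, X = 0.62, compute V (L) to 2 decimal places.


V = v0 * X / (k * (1 - X))
V = 66 * 0.62 / (0.64 * (1 - 0.62))
V = 40.92 / (0.64 * 0.38)
V = 40.92 / 0.2432
V = 168.26 L


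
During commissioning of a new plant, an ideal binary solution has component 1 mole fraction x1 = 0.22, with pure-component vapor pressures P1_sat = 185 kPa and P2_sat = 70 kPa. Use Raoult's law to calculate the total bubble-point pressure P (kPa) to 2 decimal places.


P = x1*P1_sat + x2*P2_sat
x2 = 1 - x1 = 1 - 0.22 = 0.78
P = 0.22*185 + 0.78*70
P = 40.7 + 54.6
P = 95.30 kPa


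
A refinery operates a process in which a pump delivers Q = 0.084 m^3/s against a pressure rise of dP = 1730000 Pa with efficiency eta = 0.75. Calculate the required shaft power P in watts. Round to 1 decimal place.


P = Q * dP / eta
P = 0.084 * 1730000 / 0.75
P = 145320.0 / 0.75
P = 193760.0 W


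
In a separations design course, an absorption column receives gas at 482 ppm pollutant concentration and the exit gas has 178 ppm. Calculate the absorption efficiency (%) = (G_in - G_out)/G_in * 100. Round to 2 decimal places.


Efficiency = (G_in - G_out) / G_in * 100%
Efficiency = (482 - 178) / 482 * 100
Efficiency = 304 / 482 * 100
Efficiency = 63.07%


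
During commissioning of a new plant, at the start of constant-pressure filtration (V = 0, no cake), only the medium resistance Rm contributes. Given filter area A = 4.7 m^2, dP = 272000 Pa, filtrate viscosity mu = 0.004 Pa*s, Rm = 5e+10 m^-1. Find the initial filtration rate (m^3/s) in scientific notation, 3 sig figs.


rate = A * dP / (mu * Rm)
rate = 4.7 * 272000 / (0.004 * 5e+10)
rate = 1278400.0 / 2.000e+08
rate = 6.39e-03 m^3/s


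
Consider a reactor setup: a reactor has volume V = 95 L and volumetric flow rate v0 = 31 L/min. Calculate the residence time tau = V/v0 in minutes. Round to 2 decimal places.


tau = V / v0
tau = 95 / 31
tau = 3.06 min


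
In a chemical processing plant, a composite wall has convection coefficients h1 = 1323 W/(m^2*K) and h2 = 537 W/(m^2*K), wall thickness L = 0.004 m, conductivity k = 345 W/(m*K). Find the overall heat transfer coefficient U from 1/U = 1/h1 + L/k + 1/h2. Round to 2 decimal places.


1/U = 1/h1 + L/k + 1/h2
1/U = 1/1323 + 0.004/345 + 1/537
1/U = 0.0007558579 + 1.15942e-05 + 0.0018621974
1/U = 0.0026296495
U = 380.28 W/(m^2*K)


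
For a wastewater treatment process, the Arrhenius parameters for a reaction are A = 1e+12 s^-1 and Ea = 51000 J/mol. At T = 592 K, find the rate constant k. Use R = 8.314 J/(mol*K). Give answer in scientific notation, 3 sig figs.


k = A * exp(-Ea/(R*T))
k = 1e+12 * exp(-51000 / (8.314 * 592))
k = 1e+12 * exp(-10.361877)
k = 3.16e+07


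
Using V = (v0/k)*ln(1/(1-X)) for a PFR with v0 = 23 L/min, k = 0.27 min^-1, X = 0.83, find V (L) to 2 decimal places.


V = (v0/k) * ln(1/(1-X))
V = (23/0.27) * ln(1/(1-0.83))
V = 85.185185 * ln(5.882353)
V = 85.185185 * 1.771957
V = 150.94 L


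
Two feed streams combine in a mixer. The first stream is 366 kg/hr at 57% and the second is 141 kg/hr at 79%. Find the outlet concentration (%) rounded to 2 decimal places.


Mass balance on solute: F1*x1 + F2*x2 = F3*x3
F3 = F1 + F2 = 366 + 141 = 507 kg/hr
x3 = (F1*x1 + F2*x2)/F3
x3 = (366*0.57 + 141*0.79) / 507
x3 = 63.12%


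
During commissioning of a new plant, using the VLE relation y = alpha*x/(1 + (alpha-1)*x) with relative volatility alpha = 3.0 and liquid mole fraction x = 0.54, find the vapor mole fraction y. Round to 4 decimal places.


y = alpha*x / (1 + (alpha-1)*x)
y = 3.0*0.54 / (1 + (3.0-1)*0.54)
y = 1.62 / (1 + 1.08)
y = 1.62 / 2.08
y = 0.7788


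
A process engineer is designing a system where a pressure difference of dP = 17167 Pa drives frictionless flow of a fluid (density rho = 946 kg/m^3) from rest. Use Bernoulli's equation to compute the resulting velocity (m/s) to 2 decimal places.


v = sqrt(2*dP/rho)
v = sqrt(2*17167/946)
v = sqrt(36.293869)
v = 6.02 m/s


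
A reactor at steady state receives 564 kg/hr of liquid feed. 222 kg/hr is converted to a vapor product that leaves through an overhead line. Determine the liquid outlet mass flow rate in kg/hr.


Steady-state mass balance on the main outlet: F_out = F_in - F_removed
F_out = 564 - 222
F_out = 342 kg/hr


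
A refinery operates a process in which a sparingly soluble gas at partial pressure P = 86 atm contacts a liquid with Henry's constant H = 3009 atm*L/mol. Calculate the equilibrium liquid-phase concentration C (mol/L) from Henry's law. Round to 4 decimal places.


C = P / H
C = 86 / 3009
C = 0.0286 mol/L


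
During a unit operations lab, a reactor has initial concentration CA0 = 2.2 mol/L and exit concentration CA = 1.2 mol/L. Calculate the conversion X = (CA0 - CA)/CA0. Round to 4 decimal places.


X = (CA0 - CA) / CA0
X = (2.2 - 1.2) / 2.2
X = 1.0 / 2.2
X = 0.4545


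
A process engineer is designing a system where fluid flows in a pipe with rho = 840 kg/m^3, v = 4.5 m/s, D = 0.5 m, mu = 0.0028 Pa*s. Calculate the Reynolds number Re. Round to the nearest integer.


Re = rho * v * D / mu
Re = 840 * 4.5 * 0.5 / 0.0028
Re = 1890.0 / 0.0028
Re = 675000


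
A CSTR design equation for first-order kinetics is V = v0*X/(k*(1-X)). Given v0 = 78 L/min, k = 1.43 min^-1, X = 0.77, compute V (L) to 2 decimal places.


V = v0 * X / (k * (1 - X))
V = 78 * 0.77 / (1.43 * (1 - 0.77))
V = 60.06 / (1.43 * 0.23)
V = 60.06 / 0.3289
V = 182.61 L


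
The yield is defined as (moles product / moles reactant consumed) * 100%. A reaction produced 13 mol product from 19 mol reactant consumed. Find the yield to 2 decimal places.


Yield = (moles product / moles consumed) * 100%
Yield = (13 / 19) * 100
Yield = 0.6842 * 100
Yield = 68.42%


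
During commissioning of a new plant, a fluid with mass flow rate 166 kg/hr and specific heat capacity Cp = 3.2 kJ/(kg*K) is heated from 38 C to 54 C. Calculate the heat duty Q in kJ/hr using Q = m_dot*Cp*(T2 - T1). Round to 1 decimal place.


Q = m_dot * Cp * (T2 - T1)
Q = 166 * 3.2 * (54 - 38)
Q = 166 * 3.2 * 16
Q = 8499.2 kJ/hr


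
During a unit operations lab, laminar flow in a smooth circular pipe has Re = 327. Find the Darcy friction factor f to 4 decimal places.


f = 64 / Re
f = 64 / 327
f = 0.1957


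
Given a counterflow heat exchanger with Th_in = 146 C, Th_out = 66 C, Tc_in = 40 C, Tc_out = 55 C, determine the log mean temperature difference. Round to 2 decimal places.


dT1 = Th_in - Tc_out = 146 - 55 = 91
dT2 = Th_out - Tc_in = 66 - 40 = 26
LMTD = (dT1 - dT2) / ln(dT1/dT2)
LMTD = (91 - 26) / ln(91/26)
LMTD = 51.89 K


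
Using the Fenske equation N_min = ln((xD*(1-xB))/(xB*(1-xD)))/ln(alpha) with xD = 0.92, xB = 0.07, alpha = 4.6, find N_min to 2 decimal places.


N_min = ln((xD*(1-xB))/(xB*(1-xD))) / ln(alpha)
Numerator inside ln: 0.8556 / 0.0056 = 152.785714
ln(152.785714) = 5.029036
ln(alpha) = ln(4.6) = 1.526056
N_min = 5.029036 / 1.526056 = 3.30


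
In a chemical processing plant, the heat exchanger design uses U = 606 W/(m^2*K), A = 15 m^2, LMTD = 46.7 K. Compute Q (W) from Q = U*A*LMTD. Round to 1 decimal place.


Q = U * A * LMTD
Q = 606 * 15 * 46.7
Q = 424503.0 W


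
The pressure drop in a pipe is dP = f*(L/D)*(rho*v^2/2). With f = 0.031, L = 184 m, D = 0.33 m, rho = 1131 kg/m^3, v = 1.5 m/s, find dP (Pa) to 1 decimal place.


dP = f * (L/D) * (rho*v^2/2)
dP = 0.031 * (184/0.33) * (1131*1.5^2/2)
L/D = 557.57575758
rho*v^2/2 = 1131*2.25/2 = 1272.375
dP = 0.031 * 557.57575758 * 1272.375
dP = 21992.8 Pa


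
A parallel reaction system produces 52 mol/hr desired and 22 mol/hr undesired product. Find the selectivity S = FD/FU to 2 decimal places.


S = desired product rate / undesired product rate
S = 52 / 22
S = 2.36


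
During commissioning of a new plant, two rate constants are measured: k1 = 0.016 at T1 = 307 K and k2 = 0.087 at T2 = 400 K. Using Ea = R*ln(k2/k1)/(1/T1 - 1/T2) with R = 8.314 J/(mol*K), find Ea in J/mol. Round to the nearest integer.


Ea = R * ln(k2/k1) / (1/T1 - 1/T2)
ln(k2/k1) = ln(0.087/0.016) = 1.6933194
1/T1 - 1/T2 = 1/307 - 1/400 = 0.00075732899
Ea = 8.314 * 1.6933194 / 0.00075732899
Ea = 18589 J/mol


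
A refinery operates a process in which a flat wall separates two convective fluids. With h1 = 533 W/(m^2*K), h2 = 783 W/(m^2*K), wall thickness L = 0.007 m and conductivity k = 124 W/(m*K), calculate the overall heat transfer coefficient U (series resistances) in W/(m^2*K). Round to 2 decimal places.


1/U = 1/h1 + L/k + 1/h2
1/U = 1/533 + 0.007/124 + 1/783
1/U = 0.0018761726 + 5.64516e-05 + 0.0012771392
1/U = 0.0032097634
U = 311.55 W/(m^2*K)


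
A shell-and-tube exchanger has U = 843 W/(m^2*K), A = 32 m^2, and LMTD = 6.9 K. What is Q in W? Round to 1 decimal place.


Q = U * A * LMTD
Q = 843 * 32 * 6.9
Q = 186134.4 W


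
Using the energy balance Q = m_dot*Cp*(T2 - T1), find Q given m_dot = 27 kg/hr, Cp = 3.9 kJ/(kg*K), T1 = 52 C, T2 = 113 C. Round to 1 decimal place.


Q = m_dot * Cp * (T2 - T1)
Q = 27 * 3.9 * (113 - 52)
Q = 27 * 3.9 * 61
Q = 6423.3 kJ/hr


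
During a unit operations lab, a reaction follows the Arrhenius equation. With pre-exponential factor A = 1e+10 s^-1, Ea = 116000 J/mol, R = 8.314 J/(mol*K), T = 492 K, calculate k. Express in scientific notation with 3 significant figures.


k = A * exp(-Ea/(R*T))
k = 1e+10 * exp(-116000 / (8.314 * 492))
k = 1e+10 * exp(-28.358475)
k = 4.83e-03


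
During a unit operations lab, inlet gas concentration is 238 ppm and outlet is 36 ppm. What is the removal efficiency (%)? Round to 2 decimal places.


Efficiency = (G_in - G_out) / G_in * 100%
Efficiency = (238 - 36) / 238 * 100
Efficiency = 202 / 238 * 100
Efficiency = 84.87%


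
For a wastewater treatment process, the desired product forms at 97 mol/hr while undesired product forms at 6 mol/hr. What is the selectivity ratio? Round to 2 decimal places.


S = desired product rate / undesired product rate
S = 97 / 6
S = 16.17


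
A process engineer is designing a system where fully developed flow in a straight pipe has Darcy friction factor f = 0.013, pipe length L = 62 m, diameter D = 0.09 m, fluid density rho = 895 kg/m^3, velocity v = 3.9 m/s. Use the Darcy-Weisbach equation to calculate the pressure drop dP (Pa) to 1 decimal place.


dP = f * (L/D) * (rho*v^2/2)
dP = 0.013 * (62/0.09) * (895*3.9^2/2)
L/D = 688.88888889
rho*v^2/2 = 895*15.21/2 = 6806.475
dP = 0.013 * 688.88888889 * 6806.475
dP = 60955.8 Pa


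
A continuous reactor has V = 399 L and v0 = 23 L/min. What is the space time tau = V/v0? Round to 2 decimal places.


tau = V / v0
tau = 399 / 23
tau = 17.35 min


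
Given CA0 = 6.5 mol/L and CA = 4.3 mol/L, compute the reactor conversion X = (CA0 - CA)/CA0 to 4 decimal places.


X = (CA0 - CA) / CA0
X = (6.5 - 4.3) / 6.5
X = 2.2 / 6.5
X = 0.3385


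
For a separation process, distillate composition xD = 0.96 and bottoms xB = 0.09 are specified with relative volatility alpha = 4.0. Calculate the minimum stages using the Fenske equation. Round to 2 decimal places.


N_min = ln((xD*(1-xB))/(xB*(1-xD))) / ln(alpha)
Numerator inside ln: 0.8736 / 0.0036 = 242.666667
ln(242.666667) = 5.491689
ln(alpha) = ln(4.0) = 1.386294
N_min = 5.491689 / 1.386294 = 3.96


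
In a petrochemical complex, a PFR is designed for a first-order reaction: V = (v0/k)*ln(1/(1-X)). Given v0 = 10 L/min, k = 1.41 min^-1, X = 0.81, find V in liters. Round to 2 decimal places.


V = (v0/k) * ln(1/(1-X))
V = (10/1.41) * ln(1/(1-0.81))
V = 7.092199 * ln(5.263158)
V = 7.092199 * 1.660731
V = 11.78 L


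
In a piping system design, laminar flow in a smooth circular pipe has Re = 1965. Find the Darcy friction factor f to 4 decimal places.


f = 64 / Re
f = 64 / 1965
f = 0.0326


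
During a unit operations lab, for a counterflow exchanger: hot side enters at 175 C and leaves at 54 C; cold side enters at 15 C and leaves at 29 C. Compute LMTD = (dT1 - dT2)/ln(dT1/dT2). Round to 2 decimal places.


dT1 = Th_in - Tc_out = 175 - 29 = 146
dT2 = Th_out - Tc_in = 54 - 15 = 39
LMTD = (dT1 - dT2) / ln(dT1/dT2)
LMTD = (146 - 39) / ln(146/39)
LMTD = 81.06 K


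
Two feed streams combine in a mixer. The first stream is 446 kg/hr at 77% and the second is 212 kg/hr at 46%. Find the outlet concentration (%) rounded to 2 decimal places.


Mass balance on solute: F1*x1 + F2*x2 = F3*x3
F3 = F1 + F2 = 446 + 212 = 658 kg/hr
x3 = (F1*x1 + F2*x2)/F3
x3 = (446*0.77 + 212*0.46) / 658
x3 = 67.01%


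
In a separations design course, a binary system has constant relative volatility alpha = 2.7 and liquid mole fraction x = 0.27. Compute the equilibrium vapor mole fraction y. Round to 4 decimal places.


y = alpha*x / (1 + (alpha-1)*x)
y = 2.7*0.27 / (1 + (2.7-1)*0.27)
y = 0.729 / (1 + 0.459)
y = 0.729 / 1.459
y = 0.4997


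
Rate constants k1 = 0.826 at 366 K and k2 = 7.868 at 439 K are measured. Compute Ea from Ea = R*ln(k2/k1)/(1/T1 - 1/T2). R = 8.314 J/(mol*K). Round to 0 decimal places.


Ea = R * ln(k2/k1) / (1/T1 - 1/T2)
ln(k2/k1) = ln(7.868/0.826) = 2.2539644
1/T1 - 1/T2 = 1/366 - 1/439 = 0.000454336109
Ea = 8.314 * 2.2539644 / 0.000454336109
Ea = 41246 J/mol


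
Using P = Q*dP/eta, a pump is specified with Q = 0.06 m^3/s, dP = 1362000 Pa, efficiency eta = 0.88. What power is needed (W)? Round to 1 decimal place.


P = Q * dP / eta
P = 0.06 * 1362000 / 0.88
P = 81720.0 / 0.88
P = 92863.6 W


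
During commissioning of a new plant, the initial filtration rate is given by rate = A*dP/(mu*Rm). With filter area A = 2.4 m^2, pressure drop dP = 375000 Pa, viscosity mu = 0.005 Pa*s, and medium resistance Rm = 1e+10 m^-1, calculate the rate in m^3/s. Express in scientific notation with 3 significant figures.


rate = A * dP / (mu * Rm)
rate = 2.4 * 375000 / (0.005 * 1e+10)
rate = 900000.0 / 5.000e+07
rate = 1.80e-02 m^3/s


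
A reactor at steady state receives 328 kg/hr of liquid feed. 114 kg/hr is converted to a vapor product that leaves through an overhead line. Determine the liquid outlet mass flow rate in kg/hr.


Steady-state mass balance on the main outlet: F_out = F_in - F_removed
F_out = 328 - 114
F_out = 214 kg/hr


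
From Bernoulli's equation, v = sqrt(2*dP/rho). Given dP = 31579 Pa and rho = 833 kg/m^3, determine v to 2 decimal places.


v = sqrt(2*dP/rho)
v = sqrt(2*31579/833)
v = sqrt(75.819928)
v = 8.71 m/s


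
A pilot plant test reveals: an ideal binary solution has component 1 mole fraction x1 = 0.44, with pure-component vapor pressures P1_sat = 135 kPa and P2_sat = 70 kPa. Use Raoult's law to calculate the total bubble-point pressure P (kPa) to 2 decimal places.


P = x1*P1_sat + x2*P2_sat
x2 = 1 - x1 = 1 - 0.44 = 0.56
P = 0.44*135 + 0.56*70
P = 59.4 + 39.2
P = 98.60 kPa


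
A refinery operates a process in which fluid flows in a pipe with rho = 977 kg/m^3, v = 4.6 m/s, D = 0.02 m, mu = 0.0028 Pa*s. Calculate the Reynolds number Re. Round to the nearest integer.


Re = rho * v * D / mu
Re = 977 * 4.6 * 0.02 / 0.0028
Re = 89.884 / 0.0028
Re = 32101


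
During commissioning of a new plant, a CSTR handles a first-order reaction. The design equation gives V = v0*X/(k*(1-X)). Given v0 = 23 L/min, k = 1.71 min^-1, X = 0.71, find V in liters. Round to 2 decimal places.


V = v0 * X / (k * (1 - X))
V = 23 * 0.71 / (1.71 * (1 - 0.71))
V = 16.33 / (1.71 * 0.29)
V = 16.33 / 0.4959
V = 32.93 L


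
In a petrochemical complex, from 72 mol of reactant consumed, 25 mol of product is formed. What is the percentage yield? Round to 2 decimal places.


Yield = (moles product / moles consumed) * 100%
Yield = (25 / 72) * 100
Yield = 0.3472 * 100
Yield = 34.72%


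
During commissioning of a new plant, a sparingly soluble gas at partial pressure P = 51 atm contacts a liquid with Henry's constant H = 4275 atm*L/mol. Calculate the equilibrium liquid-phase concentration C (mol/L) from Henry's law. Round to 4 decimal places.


C = P / H
C = 51 / 4275
C = 0.0119 mol/L


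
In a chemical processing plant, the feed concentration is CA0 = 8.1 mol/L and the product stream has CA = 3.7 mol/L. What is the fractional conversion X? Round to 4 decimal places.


X = (CA0 - CA) / CA0
X = (8.1 - 3.7) / 8.1
X = 4.4 / 8.1
X = 0.5432


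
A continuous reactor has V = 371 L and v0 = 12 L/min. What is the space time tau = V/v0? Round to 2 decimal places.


tau = V / v0
tau = 371 / 12
tau = 30.92 min


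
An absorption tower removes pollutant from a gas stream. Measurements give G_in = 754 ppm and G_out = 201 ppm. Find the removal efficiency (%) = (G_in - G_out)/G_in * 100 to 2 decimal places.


Efficiency = (G_in - G_out) / G_in * 100%
Efficiency = (754 - 201) / 754 * 100
Efficiency = 553 / 754 * 100
Efficiency = 73.34%


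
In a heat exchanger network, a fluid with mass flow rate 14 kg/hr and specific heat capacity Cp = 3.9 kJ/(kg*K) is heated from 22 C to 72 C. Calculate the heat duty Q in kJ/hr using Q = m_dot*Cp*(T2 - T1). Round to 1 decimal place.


Q = m_dot * Cp * (T2 - T1)
Q = 14 * 3.9 * (72 - 22)
Q = 14 * 3.9 * 50
Q = 2730.0 kJ/hr


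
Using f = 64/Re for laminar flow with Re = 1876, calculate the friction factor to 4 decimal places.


f = 64 / Re
f = 64 / 1876
f = 0.0341


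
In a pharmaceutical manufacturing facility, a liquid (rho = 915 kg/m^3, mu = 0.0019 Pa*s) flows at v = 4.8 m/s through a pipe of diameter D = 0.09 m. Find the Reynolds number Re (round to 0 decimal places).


Re = rho * v * D / mu
Re = 915 * 4.8 * 0.09 / 0.0019
Re = 395.28 / 0.0019
Re = 208042


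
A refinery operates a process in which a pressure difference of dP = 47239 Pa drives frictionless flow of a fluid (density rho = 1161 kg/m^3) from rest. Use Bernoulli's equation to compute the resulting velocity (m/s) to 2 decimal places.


v = sqrt(2*dP/rho)
v = sqrt(2*47239/1161)
v = sqrt(81.3764)
v = 9.02 m/s


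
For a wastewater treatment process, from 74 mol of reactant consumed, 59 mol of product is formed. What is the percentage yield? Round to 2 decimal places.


Yield = (moles product / moles consumed) * 100%
Yield = (59 / 74) * 100
Yield = 0.7973 * 100
Yield = 79.73%


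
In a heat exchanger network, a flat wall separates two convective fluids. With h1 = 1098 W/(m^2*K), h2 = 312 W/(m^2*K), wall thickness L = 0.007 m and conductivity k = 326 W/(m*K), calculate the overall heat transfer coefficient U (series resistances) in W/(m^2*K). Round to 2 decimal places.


1/U = 1/h1 + L/k + 1/h2
1/U = 1/1098 + 0.007/326 + 1/312
1/U = 0.0009107468 + 2.14724e-05 + 0.0032051282
1/U = 0.0041373474
U = 241.70 W/(m^2*K)


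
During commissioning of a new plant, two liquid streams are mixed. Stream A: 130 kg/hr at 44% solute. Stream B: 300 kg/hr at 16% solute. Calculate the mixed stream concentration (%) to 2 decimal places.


Mass balance on solute: F1*x1 + F2*x2 = F3*x3
F3 = F1 + F2 = 130 + 300 = 430 kg/hr
x3 = (F1*x1 + F2*x2)/F3
x3 = (130*0.44 + 300*0.16) / 430
x3 = 24.47%


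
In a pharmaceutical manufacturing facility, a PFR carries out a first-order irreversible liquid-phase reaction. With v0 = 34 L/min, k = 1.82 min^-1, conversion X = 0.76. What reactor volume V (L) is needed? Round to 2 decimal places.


V = (v0/k) * ln(1/(1-X))
V = (34/1.82) * ln(1/(1-0.76))
V = 18.681319 * ln(4.166667)
V = 18.681319 * 1.427116
V = 26.66 L


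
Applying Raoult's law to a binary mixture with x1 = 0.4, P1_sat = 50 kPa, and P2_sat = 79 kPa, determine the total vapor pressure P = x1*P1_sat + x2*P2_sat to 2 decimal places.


P = x1*P1_sat + x2*P2_sat
x2 = 1 - x1 = 1 - 0.4 = 0.6
P = 0.4*50 + 0.6*79
P = 20.0 + 47.4
P = 67.40 kPa


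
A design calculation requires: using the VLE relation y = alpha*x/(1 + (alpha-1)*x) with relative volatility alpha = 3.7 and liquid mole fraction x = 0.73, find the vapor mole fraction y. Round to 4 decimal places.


y = alpha*x / (1 + (alpha-1)*x)
y = 3.7*0.73 / (1 + (3.7-1)*0.73)
y = 2.701 / (1 + 1.971)
y = 2.701 / 2.971
y = 0.9091


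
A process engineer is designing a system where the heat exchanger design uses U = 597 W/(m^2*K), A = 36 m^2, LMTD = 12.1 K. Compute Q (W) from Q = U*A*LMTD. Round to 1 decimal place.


Q = U * A * LMTD
Q = 597 * 36 * 12.1
Q = 260053.2 W


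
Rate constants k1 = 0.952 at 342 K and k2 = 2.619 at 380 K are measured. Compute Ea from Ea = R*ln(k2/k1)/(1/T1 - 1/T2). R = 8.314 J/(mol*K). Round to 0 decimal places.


Ea = R * ln(k2/k1) / (1/T1 - 1/T2)
ln(k2/k1) = ln(2.619/0.952) = 1.0119828
1/T1 - 1/T2 = 1/342 - 1/380 = 0.000292397661
Ea = 8.314 * 1.0119828 / 0.000292397661
Ea = 28775 J/mol


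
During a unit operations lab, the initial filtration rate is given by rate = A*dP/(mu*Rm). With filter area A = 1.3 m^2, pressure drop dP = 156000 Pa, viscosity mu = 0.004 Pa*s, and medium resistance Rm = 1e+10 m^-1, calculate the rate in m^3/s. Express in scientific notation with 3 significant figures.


rate = A * dP / (mu * Rm)
rate = 1.3 * 156000 / (0.004 * 1e+10)
rate = 202800.0 / 4.000e+07
rate = 5.07e-03 m^3/s


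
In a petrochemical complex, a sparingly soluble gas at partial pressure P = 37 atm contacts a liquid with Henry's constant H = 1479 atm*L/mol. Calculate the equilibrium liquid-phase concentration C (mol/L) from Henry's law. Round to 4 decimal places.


C = P / H
C = 37 / 1479
C = 0.0250 mol/L


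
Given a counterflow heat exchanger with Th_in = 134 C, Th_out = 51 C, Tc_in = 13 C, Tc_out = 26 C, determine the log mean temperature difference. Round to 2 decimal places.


dT1 = Th_in - Tc_out = 134 - 26 = 108
dT2 = Th_out - Tc_in = 51 - 13 = 38
LMTD = (dT1 - dT2) / ln(dT1/dT2)
LMTD = (108 - 38) / ln(108/38)
LMTD = 67.01 K


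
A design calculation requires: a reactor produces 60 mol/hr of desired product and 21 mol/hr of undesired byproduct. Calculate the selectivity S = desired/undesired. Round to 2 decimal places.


S = desired product rate / undesired product rate
S = 60 / 21
S = 2.86


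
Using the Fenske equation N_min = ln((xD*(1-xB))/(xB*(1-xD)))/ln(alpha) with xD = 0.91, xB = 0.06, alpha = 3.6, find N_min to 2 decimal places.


N_min = ln((xD*(1-xB))/(xB*(1-xD))) / ln(alpha)
Numerator inside ln: 0.8554 / 0.0054 = 158.407407
ln(158.407407) = 5.06517
ln(alpha) = ln(3.6) = 1.280934
N_min = 5.06517 / 1.280934 = 3.95


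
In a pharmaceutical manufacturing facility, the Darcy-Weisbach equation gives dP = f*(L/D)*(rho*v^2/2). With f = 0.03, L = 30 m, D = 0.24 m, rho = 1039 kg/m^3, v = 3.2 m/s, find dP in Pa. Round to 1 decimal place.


dP = f * (L/D) * (rho*v^2/2)
dP = 0.03 * (30/0.24) * (1039*3.2^2/2)
L/D = 125.0
rho*v^2/2 = 1039*10.24/2 = 5319.68
dP = 0.03 * 125.0 * 5319.68
dP = 19948.8 Pa


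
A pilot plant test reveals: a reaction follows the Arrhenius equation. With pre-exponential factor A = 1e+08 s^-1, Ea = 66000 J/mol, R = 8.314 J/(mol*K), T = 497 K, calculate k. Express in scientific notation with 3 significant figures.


k = A * exp(-Ea/(R*T))
k = 1e+08 * exp(-66000 / (8.314 * 497))
k = 1e+08 * exp(-15.97267)
k = 1.16e+01


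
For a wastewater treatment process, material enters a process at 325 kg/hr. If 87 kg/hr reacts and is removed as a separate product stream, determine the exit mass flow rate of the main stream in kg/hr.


Steady-state mass balance on the main outlet: F_out = F_in - F_removed
F_out = 325 - 87
F_out = 238 kg/hr


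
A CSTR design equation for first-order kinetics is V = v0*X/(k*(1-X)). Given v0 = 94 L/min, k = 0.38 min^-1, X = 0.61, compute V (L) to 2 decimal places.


V = v0 * X / (k * (1 - X))
V = 94 * 0.61 / (0.38 * (1 - 0.61))
V = 57.34 / (0.38 * 0.39)
V = 57.34 / 0.1482
V = 386.91 L


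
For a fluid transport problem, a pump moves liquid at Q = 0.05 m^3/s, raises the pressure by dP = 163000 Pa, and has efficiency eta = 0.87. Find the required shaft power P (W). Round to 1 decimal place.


P = Q * dP / eta
P = 0.05 * 163000 / 0.87
P = 8150.0 / 0.87
P = 9367.8 W


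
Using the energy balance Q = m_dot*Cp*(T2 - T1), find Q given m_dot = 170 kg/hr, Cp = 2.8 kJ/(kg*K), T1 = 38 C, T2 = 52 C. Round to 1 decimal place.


Q = m_dot * Cp * (T2 - T1)
Q = 170 * 2.8 * (52 - 38)
Q = 170 * 2.8 * 14
Q = 6664.0 kJ/hr


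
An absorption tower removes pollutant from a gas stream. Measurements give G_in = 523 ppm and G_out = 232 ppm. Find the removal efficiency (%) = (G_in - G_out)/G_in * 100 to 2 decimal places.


Efficiency = (G_in - G_out) / G_in * 100%
Efficiency = (523 - 232) / 523 * 100
Efficiency = 291 / 523 * 100
Efficiency = 55.64%


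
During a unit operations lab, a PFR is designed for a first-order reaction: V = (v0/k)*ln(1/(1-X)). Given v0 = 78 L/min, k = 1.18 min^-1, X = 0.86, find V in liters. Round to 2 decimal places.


V = (v0/k) * ln(1/(1-X))
V = (78/1.18) * ln(1/(1-0.86))
V = 66.101695 * ln(7.142857)
V = 66.101695 * 1.966113
V = 129.96 L


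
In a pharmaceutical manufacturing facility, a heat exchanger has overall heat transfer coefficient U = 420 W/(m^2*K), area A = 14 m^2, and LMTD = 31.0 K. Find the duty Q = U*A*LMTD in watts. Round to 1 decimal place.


Q = U * A * LMTD
Q = 420 * 14 * 31.0
Q = 182280.0 W


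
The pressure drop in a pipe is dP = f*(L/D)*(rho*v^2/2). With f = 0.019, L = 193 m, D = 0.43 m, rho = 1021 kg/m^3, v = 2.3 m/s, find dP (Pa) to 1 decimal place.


dP = f * (L/D) * (rho*v^2/2)
dP = 0.019 * (193/0.43) * (1021*2.3^2/2)
L/D = 448.8372093
rho*v^2/2 = 1021*5.29/2 = 2700.545
dP = 0.019 * 448.8372093 * 2700.545
dP = 23030.0 Pa


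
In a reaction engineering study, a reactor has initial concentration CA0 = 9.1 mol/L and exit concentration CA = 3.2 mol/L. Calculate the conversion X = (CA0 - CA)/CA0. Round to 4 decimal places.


X = (CA0 - CA) / CA0
X = (9.1 - 3.2) / 9.1
X = 5.9 / 9.1
X = 0.6484


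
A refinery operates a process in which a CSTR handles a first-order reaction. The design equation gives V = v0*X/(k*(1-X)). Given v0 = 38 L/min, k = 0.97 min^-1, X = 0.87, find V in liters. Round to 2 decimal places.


V = v0 * X / (k * (1 - X))
V = 38 * 0.87 / (0.97 * (1 - 0.87))
V = 33.06 / (0.97 * 0.13)
V = 33.06 / 0.1261
V = 262.17 L


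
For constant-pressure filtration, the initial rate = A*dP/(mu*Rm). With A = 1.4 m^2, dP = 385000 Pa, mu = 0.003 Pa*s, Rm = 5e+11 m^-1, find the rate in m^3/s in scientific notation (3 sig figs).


rate = A * dP / (mu * Rm)
rate = 1.4 * 385000 / (0.003 * 5e+11)
rate = 539000.0 / 1.500e+09
rate = 3.59e-04 m^3/s


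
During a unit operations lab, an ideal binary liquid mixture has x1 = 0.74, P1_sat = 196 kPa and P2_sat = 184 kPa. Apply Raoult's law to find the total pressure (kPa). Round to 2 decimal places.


P = x1*P1_sat + x2*P2_sat
x2 = 1 - x1 = 1 - 0.74 = 0.26
P = 0.74*196 + 0.26*184
P = 145.04 + 47.84
P = 192.88 kPa


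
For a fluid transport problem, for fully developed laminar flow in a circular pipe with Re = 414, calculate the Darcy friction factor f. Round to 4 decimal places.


f = 64 / Re
f = 64 / 414
f = 0.1546


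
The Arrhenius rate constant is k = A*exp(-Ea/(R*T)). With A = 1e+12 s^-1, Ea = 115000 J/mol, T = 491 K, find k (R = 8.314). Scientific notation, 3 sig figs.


k = A * exp(-Ea/(R*T))
k = 1e+12 * exp(-115000 / (8.314 * 491))
k = 1e+12 * exp(-28.171264)
k = 5.83e-01


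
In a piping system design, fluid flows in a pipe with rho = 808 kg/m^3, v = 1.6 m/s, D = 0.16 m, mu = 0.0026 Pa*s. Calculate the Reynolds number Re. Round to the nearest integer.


Re = rho * v * D / mu
Re = 808 * 1.6 * 0.16 / 0.0026
Re = 206.848 / 0.0026
Re = 79557


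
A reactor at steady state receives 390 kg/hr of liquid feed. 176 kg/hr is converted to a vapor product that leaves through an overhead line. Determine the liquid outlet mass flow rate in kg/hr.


Steady-state mass balance on the main outlet: F_out = F_in - F_removed
F_out = 390 - 176
F_out = 214 kg/hr


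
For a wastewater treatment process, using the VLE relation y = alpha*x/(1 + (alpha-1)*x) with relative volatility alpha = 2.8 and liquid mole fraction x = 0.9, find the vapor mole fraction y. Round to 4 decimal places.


y = alpha*x / (1 + (alpha-1)*x)
y = 2.8*0.9 / (1 + (2.8-1)*0.9)
y = 2.52 / (1 + 1.62)
y = 2.52 / 2.62
y = 0.9618


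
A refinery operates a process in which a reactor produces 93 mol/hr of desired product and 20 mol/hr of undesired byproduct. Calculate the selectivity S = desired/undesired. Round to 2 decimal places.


S = desired product rate / undesired product rate
S = 93 / 20
S = 4.65


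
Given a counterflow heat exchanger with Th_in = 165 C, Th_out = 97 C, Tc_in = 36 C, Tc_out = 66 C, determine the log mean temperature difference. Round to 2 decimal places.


dT1 = Th_in - Tc_out = 165 - 66 = 99
dT2 = Th_out - Tc_in = 97 - 36 = 61
LMTD = (dT1 - dT2) / ln(dT1/dT2)
LMTD = (99 - 61) / ln(99/61)
LMTD = 78.47 K


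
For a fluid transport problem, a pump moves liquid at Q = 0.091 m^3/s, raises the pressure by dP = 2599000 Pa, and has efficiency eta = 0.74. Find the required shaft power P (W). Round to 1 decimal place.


P = Q * dP / eta
P = 0.091 * 2599000 / 0.74
P = 236509.0 / 0.74
P = 319606.8 W


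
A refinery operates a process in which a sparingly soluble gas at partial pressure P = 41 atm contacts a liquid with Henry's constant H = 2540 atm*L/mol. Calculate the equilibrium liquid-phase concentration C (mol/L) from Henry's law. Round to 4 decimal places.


C = P / H
C = 41 / 2540
C = 0.0161 mol/L


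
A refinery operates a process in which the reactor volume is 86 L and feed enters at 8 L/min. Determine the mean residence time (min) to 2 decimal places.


tau = V / v0
tau = 86 / 8
tau = 10.75 min


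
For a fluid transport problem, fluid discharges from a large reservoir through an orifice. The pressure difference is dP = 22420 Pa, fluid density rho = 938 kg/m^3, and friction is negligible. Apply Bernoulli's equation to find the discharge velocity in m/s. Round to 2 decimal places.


v = sqrt(2*dP/rho)
v = sqrt(2*22420/938)
v = sqrt(47.803838)
v = 6.91 m/s


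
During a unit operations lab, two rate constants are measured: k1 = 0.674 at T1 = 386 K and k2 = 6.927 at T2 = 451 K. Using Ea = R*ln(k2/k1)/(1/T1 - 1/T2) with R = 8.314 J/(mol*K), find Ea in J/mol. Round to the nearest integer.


Ea = R * ln(k2/k1) / (1/T1 - 1/T2)
ln(k2/k1) = ln(6.927/0.674) = 2.329952
1/T1 - 1/T2 = 1/386 - 1/451 = 0.000373378675
Ea = 8.314 * 2.329952 / 0.000373378675
Ea = 51881 J/mol


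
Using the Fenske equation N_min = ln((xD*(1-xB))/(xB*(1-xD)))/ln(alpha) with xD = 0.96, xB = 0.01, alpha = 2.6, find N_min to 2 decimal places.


N_min = ln((xD*(1-xB))/(xB*(1-xD))) / ln(alpha)
Numerator inside ln: 0.9504 / 0.0004 = 2376.0
ln(2376.0) = 7.773174
ln(alpha) = ln(2.6) = 0.955511
N_min = 7.773174 / 0.955511 = 8.14


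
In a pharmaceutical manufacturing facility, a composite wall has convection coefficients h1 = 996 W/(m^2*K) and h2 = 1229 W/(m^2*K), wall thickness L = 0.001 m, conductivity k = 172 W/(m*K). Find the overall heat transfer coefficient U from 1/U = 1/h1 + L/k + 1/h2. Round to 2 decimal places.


1/U = 1/h1 + L/k + 1/h2
1/U = 1/996 + 0.001/172 + 1/1229
1/U = 0.0010040161 + 5.814e-06 + 0.0008136697
1/U = 0.0018234998
U = 548.40 W/(m^2*K)


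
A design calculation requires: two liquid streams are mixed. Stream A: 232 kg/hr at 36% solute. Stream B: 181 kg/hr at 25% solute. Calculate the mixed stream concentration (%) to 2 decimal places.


Mass balance on solute: F1*x1 + F2*x2 = F3*x3
F3 = F1 + F2 = 232 + 181 = 413 kg/hr
x3 = (F1*x1 + F2*x2)/F3
x3 = (232*0.36 + 181*0.25) / 413
x3 = 31.18%


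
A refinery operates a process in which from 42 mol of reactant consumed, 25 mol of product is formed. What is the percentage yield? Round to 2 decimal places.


Yield = (moles product / moles consumed) * 100%
Yield = (25 / 42) * 100
Yield = 0.5952 * 100
Yield = 59.52%


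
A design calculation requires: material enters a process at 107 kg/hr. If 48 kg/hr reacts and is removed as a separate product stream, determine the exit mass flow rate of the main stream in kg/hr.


Steady-state mass balance on the main outlet: F_out = F_in - F_removed
F_out = 107 - 48
F_out = 59 kg/hr


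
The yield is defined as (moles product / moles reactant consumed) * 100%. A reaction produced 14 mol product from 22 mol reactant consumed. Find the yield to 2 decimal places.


Yield = (moles product / moles consumed) * 100%
Yield = (14 / 22) * 100
Yield = 0.6364 * 100
Yield = 63.64%


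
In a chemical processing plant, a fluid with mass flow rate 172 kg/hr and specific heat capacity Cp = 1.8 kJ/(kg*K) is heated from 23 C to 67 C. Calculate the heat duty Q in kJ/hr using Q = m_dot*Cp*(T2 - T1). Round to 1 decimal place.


Q = m_dot * Cp * (T2 - T1)
Q = 172 * 1.8 * (67 - 23)
Q = 172 * 1.8 * 44
Q = 13622.4 kJ/hr
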